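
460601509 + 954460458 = 1415061967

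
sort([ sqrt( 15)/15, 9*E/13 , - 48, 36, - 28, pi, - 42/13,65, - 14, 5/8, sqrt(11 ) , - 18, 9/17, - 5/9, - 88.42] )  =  [ - 88.42, - 48, - 28, - 18,-14, - 42/13, -5/9, sqrt(15 ) /15, 9/17, 5/8,9*E/13,pi, sqrt(11),36, 65] 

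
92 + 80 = 172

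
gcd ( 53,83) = 1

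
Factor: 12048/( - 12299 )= -2^4*3^1*7^( - 2)  =  - 48/49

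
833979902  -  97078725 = 736901177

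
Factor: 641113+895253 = 2^1*3^1 * 13^1*19697^1  =  1536366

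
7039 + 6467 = 13506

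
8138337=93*87509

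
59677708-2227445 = 57450263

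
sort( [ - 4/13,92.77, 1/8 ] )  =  [ - 4/13, 1/8, 92.77]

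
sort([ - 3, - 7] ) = [ - 7, - 3 ] 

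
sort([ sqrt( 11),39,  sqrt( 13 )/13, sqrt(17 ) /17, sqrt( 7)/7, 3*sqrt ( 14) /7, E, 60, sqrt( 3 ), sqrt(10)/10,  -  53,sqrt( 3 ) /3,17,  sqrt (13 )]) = [ - 53, sqrt(17 ) /17, sqrt( 13)/13, sqrt(10 )/10, sqrt( 7)/7,sqrt( 3)/3,  3 * sqrt ( 14)/7,sqrt(3), E, sqrt(11 ), sqrt( 13 ), 17, 39, 60 ] 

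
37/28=37/28 = 1.32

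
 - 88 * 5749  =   - 505912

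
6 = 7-1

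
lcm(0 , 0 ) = 0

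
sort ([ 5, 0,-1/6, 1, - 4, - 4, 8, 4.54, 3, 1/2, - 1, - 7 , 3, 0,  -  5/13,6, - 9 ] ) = [ - 9, - 7, - 4, - 4, - 1, - 5/13, - 1/6,  0,0, 1/2, 1,3,3,4.54, 5,6,  8]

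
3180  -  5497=  -  2317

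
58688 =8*7336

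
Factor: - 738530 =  - 2^1*5^1*13^2* 19^1*23^1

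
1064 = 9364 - 8300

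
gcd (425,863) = 1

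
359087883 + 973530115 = 1332617998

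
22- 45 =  - 23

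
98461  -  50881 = 47580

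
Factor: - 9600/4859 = - 2^7*3^1*5^2*43^(-1) * 113^( - 1)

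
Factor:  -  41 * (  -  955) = 39155 = 5^1  *41^1 * 191^1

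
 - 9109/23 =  - 9109/23 = - 396.04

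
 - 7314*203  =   - 1484742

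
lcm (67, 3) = 201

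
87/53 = 87/53 = 1.64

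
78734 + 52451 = 131185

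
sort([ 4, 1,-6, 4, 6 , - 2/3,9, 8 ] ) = [  -  6,- 2/3, 1, 4,4 , 6, 8, 9]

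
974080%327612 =318856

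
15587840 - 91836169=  - 76248329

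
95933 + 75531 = 171464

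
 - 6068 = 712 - 6780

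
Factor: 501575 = 5^2*20063^1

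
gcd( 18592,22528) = 32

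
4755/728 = 6 + 387/728= 6.53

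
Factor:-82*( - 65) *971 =2^1  *  5^1 * 13^1*41^1 * 971^1 = 5175430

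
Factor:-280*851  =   - 238280 = - 2^3*5^1*7^1*23^1*37^1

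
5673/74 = 5673/74 = 76.66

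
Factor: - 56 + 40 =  - 2^4 = - 16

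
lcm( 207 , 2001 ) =6003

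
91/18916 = 91/18916 = 0.00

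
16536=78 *212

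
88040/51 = 1726 + 14/51 = 1726.27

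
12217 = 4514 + 7703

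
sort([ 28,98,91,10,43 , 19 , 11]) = [ 10, 11, 19 , 28, 43 , 91 , 98]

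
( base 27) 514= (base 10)3676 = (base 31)3pi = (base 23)6LJ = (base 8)7134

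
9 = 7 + 2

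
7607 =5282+2325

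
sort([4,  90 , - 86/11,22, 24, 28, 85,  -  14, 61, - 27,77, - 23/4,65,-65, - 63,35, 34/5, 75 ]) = [ - 65, - 63, - 27 , - 14,- 86/11,-23/4, 4,  34/5 , 22, 24, 28, 35, 61, 65, 75, 77,  85,90 ] 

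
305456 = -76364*( - 4 )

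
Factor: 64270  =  2^1*5^1*6427^1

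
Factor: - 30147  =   - 3^1*13^1*773^1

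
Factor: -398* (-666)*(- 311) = -2^2*3^2*37^1 * 199^1*311^1= - 82436148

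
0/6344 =0 =0.00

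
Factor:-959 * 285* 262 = - 2^1*3^1*5^1*7^1*19^1*131^1 * 137^1 = - 71608530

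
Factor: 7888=2^4*17^1*29^1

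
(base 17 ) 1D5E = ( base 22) i2d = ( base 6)104333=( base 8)21101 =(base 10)8769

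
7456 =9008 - 1552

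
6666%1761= 1383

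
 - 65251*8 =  - 522008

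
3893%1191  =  320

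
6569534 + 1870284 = 8439818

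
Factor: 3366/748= 2^( - 1)*3^2 =9/2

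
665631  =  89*7479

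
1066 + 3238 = 4304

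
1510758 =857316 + 653442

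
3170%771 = 86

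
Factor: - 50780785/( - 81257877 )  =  3^( - 3)*5^1*11^1*17^1*47^( - 1 )*54311^1 * 64033^(-1 ) 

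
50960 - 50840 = 120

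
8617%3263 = 2091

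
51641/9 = 5737 + 8/9 = 5737.89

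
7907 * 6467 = 51134569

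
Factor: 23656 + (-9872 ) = 2^3* 1723^1 = 13784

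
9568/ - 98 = -98 + 18/49 = - 97.63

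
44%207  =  44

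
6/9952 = 3/4976 = 0.00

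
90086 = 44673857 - 44583771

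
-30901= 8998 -39899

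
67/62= 1 + 5/62 = 1.08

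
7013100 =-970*(-7230)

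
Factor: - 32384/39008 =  - 44/53 = -  2^2 * 11^1*53^( - 1) 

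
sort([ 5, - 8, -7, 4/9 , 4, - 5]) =[ - 8, - 7, - 5, 4/9 , 4,5]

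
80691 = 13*6207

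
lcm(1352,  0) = 0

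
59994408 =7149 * 8392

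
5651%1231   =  727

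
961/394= 961/394 = 2.44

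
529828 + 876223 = 1406051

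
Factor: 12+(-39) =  - 27 = -  3^3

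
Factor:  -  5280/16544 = - 3^1 * 5^1*47^(-1)= - 15/47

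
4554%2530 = 2024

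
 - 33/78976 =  - 33/78976 = - 0.00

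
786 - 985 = -199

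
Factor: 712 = 2^3*89^1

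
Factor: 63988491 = 3^1 * 7^1*3047071^1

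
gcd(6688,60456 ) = 88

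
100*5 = 500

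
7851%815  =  516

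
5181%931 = 526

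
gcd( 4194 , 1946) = 2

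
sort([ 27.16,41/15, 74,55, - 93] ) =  [ - 93,41/15, 27.16, 55 , 74] 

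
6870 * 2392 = 16433040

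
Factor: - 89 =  - 89^1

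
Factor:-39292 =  - 2^2*11^1*19^1*47^1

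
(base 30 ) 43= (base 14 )8b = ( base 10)123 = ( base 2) 1111011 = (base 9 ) 146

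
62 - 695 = -633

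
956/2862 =478/1431 = 0.33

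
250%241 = 9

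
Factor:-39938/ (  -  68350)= 5^( - 2 )*19^1*1051^1*1367^( - 1 ) = 19969/34175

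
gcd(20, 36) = 4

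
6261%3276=2985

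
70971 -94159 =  - 23188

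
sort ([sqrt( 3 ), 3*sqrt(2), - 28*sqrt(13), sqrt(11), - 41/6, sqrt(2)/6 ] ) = [ - 28 * sqrt( 13 ) , -41/6, sqrt( 2)/6, sqrt (3),sqrt( 11), 3 *sqrt(2)] 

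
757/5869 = 757/5869 =0.13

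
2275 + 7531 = 9806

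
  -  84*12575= - 1056300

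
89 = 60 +29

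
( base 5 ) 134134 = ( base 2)1010110101000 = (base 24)9F0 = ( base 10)5544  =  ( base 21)cc0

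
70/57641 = 70/57641 = 0.00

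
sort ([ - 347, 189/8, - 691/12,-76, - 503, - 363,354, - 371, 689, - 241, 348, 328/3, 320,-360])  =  [ - 503, - 371, - 363, - 360, - 347, - 241, - 76, - 691/12 , 189/8, 328/3,320,348, 354, 689] 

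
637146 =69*9234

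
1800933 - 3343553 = -1542620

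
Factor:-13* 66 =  - 858 = - 2^1 * 3^1*11^1*13^1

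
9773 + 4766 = 14539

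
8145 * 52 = 423540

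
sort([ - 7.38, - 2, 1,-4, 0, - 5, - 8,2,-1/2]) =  [ - 8, - 7.38 , - 5,  -  4, - 2, - 1/2,0,1,2 ] 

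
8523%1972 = 635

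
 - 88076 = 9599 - 97675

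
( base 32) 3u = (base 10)126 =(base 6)330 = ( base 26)4m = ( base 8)176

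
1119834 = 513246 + 606588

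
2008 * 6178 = 12405424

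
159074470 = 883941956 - 724867486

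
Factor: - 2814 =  - 2^1*3^1*7^1*67^1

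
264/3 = 88 =88.00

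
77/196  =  11/28 = 0.39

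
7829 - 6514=1315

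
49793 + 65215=115008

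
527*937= 493799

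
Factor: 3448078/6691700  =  1724039/3345850  =  2^(-1 )*5^(- 2 )* 59^1*61^( - 1)*1097^( - 1 )*29221^1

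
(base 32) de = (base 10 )430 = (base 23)ig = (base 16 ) 1AE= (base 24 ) HM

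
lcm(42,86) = 1806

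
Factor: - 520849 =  - 7^1*37^1*2011^1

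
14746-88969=-74223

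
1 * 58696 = 58696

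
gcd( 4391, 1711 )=1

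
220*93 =20460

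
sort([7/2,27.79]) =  [7/2,27.79]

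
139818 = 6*23303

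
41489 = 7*5927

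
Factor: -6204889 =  - 6204889^1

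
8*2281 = 18248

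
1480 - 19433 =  - 17953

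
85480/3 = 85480/3 = 28493.33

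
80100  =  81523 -1423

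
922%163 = 107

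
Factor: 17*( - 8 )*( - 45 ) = 6120 = 2^3*3^2*5^1*17^1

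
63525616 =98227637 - 34702021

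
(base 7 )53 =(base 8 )46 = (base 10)38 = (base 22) 1g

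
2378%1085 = 208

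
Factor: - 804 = -2^2*3^1 * 67^1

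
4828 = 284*17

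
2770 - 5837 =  - 3067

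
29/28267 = 29/28267 = 0.00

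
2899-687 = 2212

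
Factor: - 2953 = -2953^1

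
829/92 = 9 + 1/92= 9.01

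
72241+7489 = 79730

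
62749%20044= 2617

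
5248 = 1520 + 3728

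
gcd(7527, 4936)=1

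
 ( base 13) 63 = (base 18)49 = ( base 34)2D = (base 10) 81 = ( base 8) 121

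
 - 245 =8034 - 8279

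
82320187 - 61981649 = 20338538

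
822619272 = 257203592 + 565415680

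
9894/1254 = 7 + 186/209 = 7.89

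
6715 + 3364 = 10079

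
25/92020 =5/18404 =0.00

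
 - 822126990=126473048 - 948600038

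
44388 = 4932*9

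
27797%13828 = 141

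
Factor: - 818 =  - 2^1*409^1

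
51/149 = 51/149 = 0.34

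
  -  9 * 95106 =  - 855954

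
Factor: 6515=5^1*1303^1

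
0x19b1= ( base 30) 797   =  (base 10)6577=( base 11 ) 4A3A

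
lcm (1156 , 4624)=4624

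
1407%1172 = 235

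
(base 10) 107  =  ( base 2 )1101011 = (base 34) 35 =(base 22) 4j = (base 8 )153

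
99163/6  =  16527 + 1/6 = 16527.17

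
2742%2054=688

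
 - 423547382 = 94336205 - 517883587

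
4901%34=5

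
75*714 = 53550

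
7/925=7/925   =  0.01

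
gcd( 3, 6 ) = 3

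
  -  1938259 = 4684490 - 6622749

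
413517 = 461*897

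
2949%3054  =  2949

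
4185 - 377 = 3808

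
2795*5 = 13975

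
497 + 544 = 1041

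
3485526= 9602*363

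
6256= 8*782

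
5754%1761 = 471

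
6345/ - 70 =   -  91 + 5/14 = - 90.64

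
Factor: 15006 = 2^1 * 3^1*41^1*61^1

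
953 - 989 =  - 36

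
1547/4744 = 1547/4744 = 0.33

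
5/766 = 5/766  =  0.01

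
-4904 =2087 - 6991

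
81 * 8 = 648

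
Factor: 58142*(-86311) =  - 2^1 * 7^1*4153^1*86311^1=- 5018294162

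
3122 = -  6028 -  - 9150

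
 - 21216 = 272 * ( - 78)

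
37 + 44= 81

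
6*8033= 48198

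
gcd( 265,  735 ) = 5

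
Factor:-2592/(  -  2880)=2^( - 1 )*3^2*5^( - 1)=9/10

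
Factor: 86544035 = 5^1 *163^1*106189^1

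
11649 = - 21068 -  - 32717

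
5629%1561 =946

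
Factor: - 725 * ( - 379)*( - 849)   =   - 233283975 = - 3^1*5^2*29^1*283^1*379^1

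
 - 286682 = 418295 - 704977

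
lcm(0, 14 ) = 0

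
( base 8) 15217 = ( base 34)5TX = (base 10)6799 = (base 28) 8in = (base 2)1101010001111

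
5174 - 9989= - 4815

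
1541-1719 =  - 178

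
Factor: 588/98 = 6 = 2^1*3^1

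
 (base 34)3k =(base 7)233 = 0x7a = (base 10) 122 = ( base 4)1322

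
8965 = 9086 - 121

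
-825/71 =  - 12 + 27/71=- 11.62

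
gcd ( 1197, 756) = 63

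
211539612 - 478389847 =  - 266850235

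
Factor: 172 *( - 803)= - 2^2*11^1* 43^1*73^1  =  - 138116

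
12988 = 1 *12988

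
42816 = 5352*8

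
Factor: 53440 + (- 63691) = -10251 = -3^2*17^1*67^1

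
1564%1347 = 217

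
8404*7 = 58828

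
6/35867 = 6/35867 =0.00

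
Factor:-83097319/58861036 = -2^(-2 )*13^( - 1)*1451^1*57269^1 * 1131943^(- 1)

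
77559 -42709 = 34850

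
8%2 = 0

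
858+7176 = 8034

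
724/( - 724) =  - 1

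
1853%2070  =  1853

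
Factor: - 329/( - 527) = 7^1 * 17^( - 1 )*31^(  -  1) * 47^1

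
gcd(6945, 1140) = 15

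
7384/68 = 1846/17 = 108.59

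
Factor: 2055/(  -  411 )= - 5^1 =-5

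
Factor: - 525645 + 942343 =2^1*89^1*2341^1 =416698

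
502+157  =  659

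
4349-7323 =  - 2974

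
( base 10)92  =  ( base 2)1011100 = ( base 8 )134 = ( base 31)2u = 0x5c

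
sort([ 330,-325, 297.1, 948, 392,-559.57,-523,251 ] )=[ - 559.57, - 523, - 325, 251, 297.1, 330,392, 948 ] 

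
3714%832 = 386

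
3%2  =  1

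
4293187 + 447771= 4740958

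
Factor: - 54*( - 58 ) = 2^2*3^3*29^1 = 3132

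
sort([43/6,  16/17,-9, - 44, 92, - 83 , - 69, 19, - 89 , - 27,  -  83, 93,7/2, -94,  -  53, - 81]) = [ - 94, - 89,  -  83, - 83, -81, - 69,-53, - 44, - 27, - 9, 16/17, 7/2,43/6,19, 92,93]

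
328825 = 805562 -476737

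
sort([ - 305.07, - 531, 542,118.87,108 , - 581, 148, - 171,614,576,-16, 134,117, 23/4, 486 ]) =[ - 581, - 531, - 305.07,  -  171,-16, 23/4 , 108, 117, 118.87, 134, 148,486,542, 576, 614 ]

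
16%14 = 2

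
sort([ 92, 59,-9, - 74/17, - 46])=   [ - 46, - 9, - 74/17, 59,92] 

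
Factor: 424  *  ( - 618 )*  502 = -2^5 * 3^1*53^1*103^1*251^1 = - 131540064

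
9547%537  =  418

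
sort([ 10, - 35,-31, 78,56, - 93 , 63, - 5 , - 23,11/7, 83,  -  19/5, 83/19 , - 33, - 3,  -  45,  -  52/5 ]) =[ - 93, - 45, - 35, - 33 , -31,-23, - 52/5, - 5, - 19/5, - 3, 11/7, 83/19,  10,56, 63, 78, 83]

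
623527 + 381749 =1005276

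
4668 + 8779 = 13447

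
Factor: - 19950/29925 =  - 2/3 = - 2^1*3^(-1)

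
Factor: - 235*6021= -3^3*5^1*47^1*223^1 = -1414935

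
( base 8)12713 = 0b1010111001011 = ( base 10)5579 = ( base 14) 2067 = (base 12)328b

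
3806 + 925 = 4731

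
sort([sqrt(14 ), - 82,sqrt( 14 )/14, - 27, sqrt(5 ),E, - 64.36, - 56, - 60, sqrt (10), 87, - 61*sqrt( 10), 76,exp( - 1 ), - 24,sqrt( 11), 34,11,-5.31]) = [-61 * sqrt( 10), - 82, - 64.36, - 60,  -  56, -27, - 24, - 5.31,sqrt( 14 )/14 , exp (  -  1),sqrt(5 ), E, sqrt (10 ),sqrt( 11)  ,  sqrt ( 14), 11, 34, 76, 87 ]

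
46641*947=44169027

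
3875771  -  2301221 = 1574550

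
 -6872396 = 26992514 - 33864910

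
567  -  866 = - 299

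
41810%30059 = 11751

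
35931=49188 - 13257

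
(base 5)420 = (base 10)110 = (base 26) 46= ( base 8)156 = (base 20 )5a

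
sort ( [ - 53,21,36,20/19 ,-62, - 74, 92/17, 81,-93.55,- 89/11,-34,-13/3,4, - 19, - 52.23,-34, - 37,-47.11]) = [ - 93.55,-74, - 62,  -  53, - 52.23,  -  47.11, - 37,-34, - 34,  -  19,-89/11,  -  13/3,  20/19 , 4, 92/17,21,  36, 81 ] 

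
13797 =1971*7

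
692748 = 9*76972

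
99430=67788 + 31642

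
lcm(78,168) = 2184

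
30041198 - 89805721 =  - 59764523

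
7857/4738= 1 + 3119/4738   =  1.66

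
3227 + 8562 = 11789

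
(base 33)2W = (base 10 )98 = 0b1100010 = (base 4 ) 1202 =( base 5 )343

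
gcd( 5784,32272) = 8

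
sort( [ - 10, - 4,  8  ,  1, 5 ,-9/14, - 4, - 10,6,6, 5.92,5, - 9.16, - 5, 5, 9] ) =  [-10, - 10, - 9.16,-5, - 4,  -  4, - 9/14 , 1, 5,5,5, 5.92, 6, 6,8,9]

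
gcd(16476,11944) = 4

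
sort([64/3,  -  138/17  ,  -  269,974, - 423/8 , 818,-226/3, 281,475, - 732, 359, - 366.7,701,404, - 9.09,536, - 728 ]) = [  -  732, - 728,-366.7, - 269,-226/3,- 423/8, - 9.09, - 138/17, 64/3,  281,359,404,475, 536,701,818, 974 ] 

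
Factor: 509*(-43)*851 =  - 18625837 = - 23^1*37^1 * 43^1 * 509^1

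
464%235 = 229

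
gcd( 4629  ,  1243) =1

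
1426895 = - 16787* ( - 85)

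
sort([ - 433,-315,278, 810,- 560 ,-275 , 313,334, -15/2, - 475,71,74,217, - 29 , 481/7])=[ - 560,  -  475,-433, - 315,-275, - 29, - 15/2,481/7, 71,74, 217,278,313, 334, 810]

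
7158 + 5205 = 12363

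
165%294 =165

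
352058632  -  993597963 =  - 641539331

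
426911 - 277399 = 149512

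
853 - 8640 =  - 7787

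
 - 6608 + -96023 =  - 102631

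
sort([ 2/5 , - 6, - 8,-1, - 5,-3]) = [ - 8, - 6, - 5,-3,-1,2/5 ] 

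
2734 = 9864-7130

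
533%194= 145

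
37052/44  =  9263/11 = 842.09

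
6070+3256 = 9326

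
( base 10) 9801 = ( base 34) 8g9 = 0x2649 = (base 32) 9i9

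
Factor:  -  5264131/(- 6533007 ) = 3^(-1)*13^( - 1)*127^(-1)*257^1*1319^(- 1 )*20483^1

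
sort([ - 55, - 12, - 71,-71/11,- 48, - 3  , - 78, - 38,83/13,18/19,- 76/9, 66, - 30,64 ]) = [-78,-71, - 55,- 48, - 38, - 30, - 12,  -  76/9, - 71/11 , - 3,  18/19, 83/13 , 64,66]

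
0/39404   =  0 = 0.00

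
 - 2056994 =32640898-34697892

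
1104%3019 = 1104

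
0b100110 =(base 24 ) 1e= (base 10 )38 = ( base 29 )19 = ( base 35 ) 13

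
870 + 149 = 1019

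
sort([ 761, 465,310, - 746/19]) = [ - 746/19,310 , 465, 761 ] 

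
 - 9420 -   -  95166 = 85746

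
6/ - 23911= - 6/23911 = -  0.00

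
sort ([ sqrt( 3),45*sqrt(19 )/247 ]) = [ 45*sqrt( 19 )/247,sqrt( 3 ) ]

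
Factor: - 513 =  - 3^3*19^1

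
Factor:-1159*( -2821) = 7^1*13^1 * 19^1 * 31^1*61^1 = 3269539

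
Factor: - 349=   -  349^1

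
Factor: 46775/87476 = 2^(-2) *5^2*19^( - 1 )*1151^( - 1 )*1871^1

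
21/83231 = 21/83231 = 0.00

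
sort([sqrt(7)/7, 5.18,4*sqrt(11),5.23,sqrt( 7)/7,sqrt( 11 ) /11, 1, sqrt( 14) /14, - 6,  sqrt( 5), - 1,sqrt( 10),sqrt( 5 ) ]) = [ - 6, - 1,sqrt( 14 ) /14, sqrt( 11)/11, sqrt ( 7 ) /7,  sqrt(7)/7, 1 , sqrt(5 ),sqrt( 5 ),sqrt( 10),5.18,5.23,4*sqrt(11)]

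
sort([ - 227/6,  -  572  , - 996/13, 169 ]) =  [ - 572,-996/13, - 227/6 , 169]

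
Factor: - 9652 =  - 2^2*19^1*127^1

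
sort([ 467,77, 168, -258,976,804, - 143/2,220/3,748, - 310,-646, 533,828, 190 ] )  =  [ - 646, - 310,-258 ,-143/2, 220/3,77,168,190,  467,  533,748, 804,828,976]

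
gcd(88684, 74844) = 4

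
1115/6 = 185+5/6 = 185.83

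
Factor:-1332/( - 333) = 2^2 = 4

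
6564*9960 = 65377440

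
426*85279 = 36328854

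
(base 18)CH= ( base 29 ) 81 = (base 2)11101001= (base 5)1413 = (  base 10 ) 233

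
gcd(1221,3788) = 1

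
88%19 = 12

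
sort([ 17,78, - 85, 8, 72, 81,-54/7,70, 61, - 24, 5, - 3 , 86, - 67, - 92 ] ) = [ - 92, - 85, - 67 ,-24, - 54/7 , - 3, 5, 8, 17,61 , 70,72, 78, 81, 86 ]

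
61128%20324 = 156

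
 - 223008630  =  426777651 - 649786281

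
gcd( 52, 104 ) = 52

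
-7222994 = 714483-7937477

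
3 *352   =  1056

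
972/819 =1 + 17/91 = 1.19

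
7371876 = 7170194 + 201682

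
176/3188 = 44/797 = 0.06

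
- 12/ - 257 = 12/257 = 0.05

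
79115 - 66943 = 12172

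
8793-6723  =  2070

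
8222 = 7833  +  389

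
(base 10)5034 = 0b1001110101010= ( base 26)7BG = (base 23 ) 9BK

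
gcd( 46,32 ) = 2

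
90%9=0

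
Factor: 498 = 2^1*3^1*83^1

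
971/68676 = 971/68676 = 0.01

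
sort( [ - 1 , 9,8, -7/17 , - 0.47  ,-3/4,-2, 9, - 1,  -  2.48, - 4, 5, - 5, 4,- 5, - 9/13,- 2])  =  [ - 5,  -  5 , - 4,-2.48, - 2,-2, - 1, - 1, - 3/4,-9/13, - 0.47, - 7/17, 4 , 5, 8, 9, 9]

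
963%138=135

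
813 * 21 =17073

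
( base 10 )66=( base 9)73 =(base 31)24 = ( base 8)102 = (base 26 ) 2e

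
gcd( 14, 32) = 2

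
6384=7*912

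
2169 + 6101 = 8270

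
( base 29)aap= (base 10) 8725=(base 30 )9KP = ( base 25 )DO0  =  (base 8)21025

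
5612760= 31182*180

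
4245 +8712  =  12957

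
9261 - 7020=2241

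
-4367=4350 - 8717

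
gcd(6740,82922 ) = 2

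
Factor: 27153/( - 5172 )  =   - 21/4 = - 2^( - 2)*3^1*7^1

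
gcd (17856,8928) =8928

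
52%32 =20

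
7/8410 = 7/8410 = 0.00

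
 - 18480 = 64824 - 83304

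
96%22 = 8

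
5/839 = 5/839=0.01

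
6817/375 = 18+67/375 = 18.18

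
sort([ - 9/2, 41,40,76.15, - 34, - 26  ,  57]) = [ - 34,  -  26, - 9/2 , 40,  41, 57,76.15]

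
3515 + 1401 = 4916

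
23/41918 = 23/41918 = 0.00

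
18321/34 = 538 + 29/34 = 538.85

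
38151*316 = 12055716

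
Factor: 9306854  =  2^1*  17^1 *29^1*9439^1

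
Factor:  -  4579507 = - 23^1*199109^1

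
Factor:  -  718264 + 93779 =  - 5^1*124897^1 = - 624485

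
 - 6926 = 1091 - 8017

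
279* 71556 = 19964124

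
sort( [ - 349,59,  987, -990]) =[ - 990,-349, 59,987]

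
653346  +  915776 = 1569122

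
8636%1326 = 680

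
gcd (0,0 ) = 0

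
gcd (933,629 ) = 1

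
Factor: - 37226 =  - 2^1*7^1*2659^1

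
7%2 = 1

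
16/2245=16/2245 = 0.01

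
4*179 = 716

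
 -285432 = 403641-689073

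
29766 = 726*41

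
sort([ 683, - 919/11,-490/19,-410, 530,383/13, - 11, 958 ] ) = [  -  410,-919/11, - 490/19 , - 11, 383/13, 530, 683, 958]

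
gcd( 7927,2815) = 1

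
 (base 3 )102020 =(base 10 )303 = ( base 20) F3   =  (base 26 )bh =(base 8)457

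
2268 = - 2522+4790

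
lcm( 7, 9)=63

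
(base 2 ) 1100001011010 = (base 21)e2i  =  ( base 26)95k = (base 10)6234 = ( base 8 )14132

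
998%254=236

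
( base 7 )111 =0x39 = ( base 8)71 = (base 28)21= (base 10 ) 57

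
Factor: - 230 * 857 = - 197110 = - 2^1 * 5^1*23^1 * 857^1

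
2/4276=1/2138  =  0.00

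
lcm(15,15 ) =15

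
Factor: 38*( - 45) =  - 2^1*3^2*5^1*19^1 = - 1710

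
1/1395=1/1395 = 0.00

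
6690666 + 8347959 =15038625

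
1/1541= 1/1541 = 0.00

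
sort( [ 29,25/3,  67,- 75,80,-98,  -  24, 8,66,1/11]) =[ - 98 , - 75, - 24,1/11,8,  25/3, 29, 66,67 , 80]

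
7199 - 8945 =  - 1746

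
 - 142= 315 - 457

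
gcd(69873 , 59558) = 1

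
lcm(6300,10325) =371700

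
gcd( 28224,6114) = 6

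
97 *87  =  8439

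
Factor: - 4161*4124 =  - 17159964 = - 2^2* 3^1*19^1* 73^1*1031^1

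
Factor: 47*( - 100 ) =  - 2^2*5^2*47^1 = - 4700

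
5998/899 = 6+604/899 = 6.67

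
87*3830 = 333210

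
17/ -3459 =-17/3459 = - 0.00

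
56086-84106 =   -  28020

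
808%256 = 40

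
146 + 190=336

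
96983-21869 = 75114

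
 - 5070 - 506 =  - 5576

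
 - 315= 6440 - 6755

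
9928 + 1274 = 11202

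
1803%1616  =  187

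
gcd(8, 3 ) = 1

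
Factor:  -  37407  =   - 3^1*37^1*337^1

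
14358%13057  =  1301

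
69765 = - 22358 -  - 92123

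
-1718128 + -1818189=-3536317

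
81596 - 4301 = 77295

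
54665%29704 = 24961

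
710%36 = 26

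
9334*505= 4713670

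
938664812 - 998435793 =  - 59770981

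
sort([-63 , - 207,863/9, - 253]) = [ - 253,- 207,- 63, 863/9 ] 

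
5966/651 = 5966/651 = 9.16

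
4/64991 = 4/64991 = 0.00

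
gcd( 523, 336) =1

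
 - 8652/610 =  - 4326/305 = -14.18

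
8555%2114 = 99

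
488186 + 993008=1481194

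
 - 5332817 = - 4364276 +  - 968541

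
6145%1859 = 568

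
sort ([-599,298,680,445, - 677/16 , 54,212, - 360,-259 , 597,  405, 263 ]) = [ - 599, - 360, - 259,-677/16, 54 , 212,263 , 298,405 , 445, 597 , 680]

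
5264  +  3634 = 8898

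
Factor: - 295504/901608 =-36938/112701 = -  2^1*3^( - 1)*11^1 * 23^1*73^1 * 37567^ (-1 ) 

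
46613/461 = 101 + 52/461  =  101.11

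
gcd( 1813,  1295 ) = 259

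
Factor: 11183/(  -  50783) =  - 43^(  -  1 ) * 53^1*211^1*1181^( - 1) 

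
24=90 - 66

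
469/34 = 469/34 = 13.79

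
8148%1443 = 933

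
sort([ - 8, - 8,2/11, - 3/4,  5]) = [ - 8, - 8, - 3/4,2/11,5]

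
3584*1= 3584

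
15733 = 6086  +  9647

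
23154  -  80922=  - 57768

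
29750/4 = 14875/2 =7437.50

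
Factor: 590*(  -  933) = - 550470 = - 2^1*3^1*5^1*59^1*311^1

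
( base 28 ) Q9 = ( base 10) 737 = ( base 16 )2E1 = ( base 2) 1011100001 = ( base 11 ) 610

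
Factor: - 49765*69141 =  - 3^1*5^1*19^1 * 37^1 * 269^1*1213^1 = - 3440801865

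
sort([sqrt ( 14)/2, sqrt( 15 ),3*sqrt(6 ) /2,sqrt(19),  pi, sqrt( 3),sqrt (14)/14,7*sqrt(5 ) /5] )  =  [sqrt(14 ) /14,  sqrt( 3), sqrt(14 )/2,7*sqrt(5) /5, pi, 3 *sqrt(6)/2, sqrt( 15) , sqrt (19)]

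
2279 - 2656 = - 377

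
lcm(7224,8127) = 65016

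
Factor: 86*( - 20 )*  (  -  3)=2^3*3^1*5^1*43^1 = 5160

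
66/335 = 66/335=0.20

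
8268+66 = 8334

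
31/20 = 31/20 = 1.55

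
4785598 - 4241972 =543626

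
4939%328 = 19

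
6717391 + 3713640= 10431031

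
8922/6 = 1487 = 1487.00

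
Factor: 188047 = 47^1 * 4001^1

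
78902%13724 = 10282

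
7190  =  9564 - 2374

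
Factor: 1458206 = 2^1*41^1*17783^1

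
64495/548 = 64495/548=117.69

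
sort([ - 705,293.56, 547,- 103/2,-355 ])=[ - 705, - 355, -103/2,293.56,547 ] 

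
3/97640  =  3/97640 = 0.00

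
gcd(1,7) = 1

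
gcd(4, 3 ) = 1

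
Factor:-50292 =-2^2*3^2*11^1*127^1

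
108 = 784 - 676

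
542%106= 12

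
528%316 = 212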